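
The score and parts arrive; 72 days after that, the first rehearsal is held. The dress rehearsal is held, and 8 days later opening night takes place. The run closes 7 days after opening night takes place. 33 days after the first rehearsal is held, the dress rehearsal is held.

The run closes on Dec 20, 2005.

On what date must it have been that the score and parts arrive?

Aug 22, 2005

The run closes: Dec 20, 2005.
Opening night takes place: Dec 20, 2005 − 7 days = Dec 13, 2005.
The dress rehearsal is held: Dec 13, 2005 − 8 days = Dec 5, 2005.
The first rehearsal is held: Dec 5, 2005 − 33 days = Nov 2, 2005.
The score and parts arrive: Nov 2, 2005 − 72 days = Aug 22, 2005.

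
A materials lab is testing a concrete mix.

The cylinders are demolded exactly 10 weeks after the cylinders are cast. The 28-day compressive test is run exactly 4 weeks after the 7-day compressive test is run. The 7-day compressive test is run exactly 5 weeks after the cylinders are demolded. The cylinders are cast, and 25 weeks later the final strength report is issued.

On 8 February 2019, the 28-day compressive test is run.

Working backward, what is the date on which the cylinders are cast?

The 28-day compressive test is run: Feb 8, 2019.
The 7-day compressive test is run: Feb 8, 2019 − 4 weeks = Jan 11, 2019.
The cylinders are demolded: Jan 11, 2019 − 5 weeks = Dec 7, 2018.
The cylinders are cast: Dec 7, 2018 − 10 weeks = Sep 28, 2018.

28 September 2018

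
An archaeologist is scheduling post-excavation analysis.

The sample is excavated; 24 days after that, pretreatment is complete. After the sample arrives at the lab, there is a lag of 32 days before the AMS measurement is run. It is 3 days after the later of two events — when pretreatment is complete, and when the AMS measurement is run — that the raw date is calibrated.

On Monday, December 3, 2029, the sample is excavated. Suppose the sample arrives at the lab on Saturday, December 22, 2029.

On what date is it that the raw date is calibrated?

Saturday, January 26, 2030

The sample is excavated: Dec 3, 2029.
Pretreatment is complete: Dec 3, 2029 + 24 days = Dec 27, 2029.
The sample arrives at the lab: Dec 22, 2029.
The AMS measurement is run: Dec 22, 2029 + 32 days = Jan 23, 2030.
Both prerequisites met — pretreatment is complete (Dec 27, 2029), the AMS measurement is run (Jan 23, 2030); the later is Jan 23, 2030.
The raw date is calibrated: Jan 23, 2030 + 3 days = Jan 26, 2030.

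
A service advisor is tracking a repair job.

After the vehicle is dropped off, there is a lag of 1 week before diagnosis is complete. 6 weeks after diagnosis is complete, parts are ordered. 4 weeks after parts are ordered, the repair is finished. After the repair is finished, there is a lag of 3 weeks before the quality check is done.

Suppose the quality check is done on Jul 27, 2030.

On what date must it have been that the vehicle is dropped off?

Apr 20, 2030

The quality check is done: Jul 27, 2030.
The repair is finished: Jul 27, 2030 − 3 weeks = Jul 6, 2030.
Parts are ordered: Jul 6, 2030 − 4 weeks = Jun 8, 2030.
Diagnosis is complete: Jun 8, 2030 − 6 weeks = Apr 27, 2030.
The vehicle is dropped off: Apr 27, 2030 − 1 week = Apr 20, 2030.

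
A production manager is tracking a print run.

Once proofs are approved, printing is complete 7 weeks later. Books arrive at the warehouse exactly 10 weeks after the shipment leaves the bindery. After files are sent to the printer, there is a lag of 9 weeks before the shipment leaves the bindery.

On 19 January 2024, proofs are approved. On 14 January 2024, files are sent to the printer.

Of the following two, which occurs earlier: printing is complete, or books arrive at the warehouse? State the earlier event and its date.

Proofs are approved: Jan 19, 2024.
Printing is complete: Jan 19, 2024 + 7 weeks = Mar 8, 2024.
Files are sent to the printer: Jan 14, 2024.
The shipment leaves the bindery: Jan 14, 2024 + 9 weeks = Mar 17, 2024.
Books arrive at the warehouse: Mar 17, 2024 + 10 weeks = May 26, 2024.
Comparing: printing is complete on Mar 8, 2024 vs books arrive at the warehouse on May 26, 2024. Earlier: printing is complete.

Printing is complete — 8 March 2024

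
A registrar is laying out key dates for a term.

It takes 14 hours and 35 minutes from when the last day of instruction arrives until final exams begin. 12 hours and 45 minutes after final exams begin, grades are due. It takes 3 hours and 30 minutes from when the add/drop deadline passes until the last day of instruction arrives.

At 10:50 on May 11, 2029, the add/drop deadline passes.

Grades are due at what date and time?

17:40 on May 12, 2029

The add/drop deadline passes: 10:50 May 11, 2029.
The last day of instruction arrives: 10:50 May 11, 2029 + 3h30m = 14:20 May 11, 2029.
Final exams begin: 14:20 May 11, 2029 + 14h35m = 04:55 May 12, 2029.
Grades are due: 04:55 May 12, 2029 + 12h45m = 17:40 May 12, 2029.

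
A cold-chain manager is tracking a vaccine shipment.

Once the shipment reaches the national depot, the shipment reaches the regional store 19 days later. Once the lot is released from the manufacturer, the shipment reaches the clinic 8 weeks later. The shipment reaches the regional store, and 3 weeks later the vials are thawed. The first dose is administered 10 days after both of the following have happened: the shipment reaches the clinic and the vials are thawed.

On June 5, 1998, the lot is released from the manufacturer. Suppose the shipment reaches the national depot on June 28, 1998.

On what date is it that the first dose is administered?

August 17, 1998

The lot is released from the manufacturer: Jun 5, 1998.
The shipment reaches the clinic: Jun 5, 1998 + 8 weeks = Jul 31, 1998.
The shipment reaches the national depot: Jun 28, 1998.
The shipment reaches the regional store: Jun 28, 1998 + 19 days = Jul 17, 1998.
The vials are thawed: Jul 17, 1998 + 3 weeks = Aug 7, 1998.
Both prerequisites met — the shipment reaches the clinic (Jul 31, 1998), the vials are thawed (Aug 7, 1998); the later is Aug 7, 1998.
The first dose is administered: Aug 7, 1998 + 10 days = Aug 17, 1998.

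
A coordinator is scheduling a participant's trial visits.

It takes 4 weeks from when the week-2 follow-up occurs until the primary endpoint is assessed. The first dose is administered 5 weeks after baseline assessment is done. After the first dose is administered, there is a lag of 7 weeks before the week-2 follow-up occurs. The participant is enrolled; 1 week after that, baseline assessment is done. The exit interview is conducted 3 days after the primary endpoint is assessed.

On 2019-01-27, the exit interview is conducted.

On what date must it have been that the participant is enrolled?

The exit interview is conducted: Jan 27, 2019.
The primary endpoint is assessed: Jan 27, 2019 − 3 days = Jan 24, 2019.
The week-2 follow-up occurs: Jan 24, 2019 − 4 weeks = Dec 27, 2018.
The first dose is administered: Dec 27, 2018 − 7 weeks = Nov 8, 2018.
Baseline assessment is done: Nov 8, 2018 − 5 weeks = Oct 4, 2018.
The participant is enrolled: Oct 4, 2018 − 1 week = Sep 27, 2018.

2018-09-27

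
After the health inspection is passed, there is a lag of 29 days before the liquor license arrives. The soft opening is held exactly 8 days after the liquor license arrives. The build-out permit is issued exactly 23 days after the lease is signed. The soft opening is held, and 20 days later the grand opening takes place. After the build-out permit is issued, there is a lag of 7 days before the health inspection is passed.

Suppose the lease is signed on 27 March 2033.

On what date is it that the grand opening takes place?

22 June 2033

The lease is signed: Mar 27, 2033.
The build-out permit is issued: Mar 27, 2033 + 23 days = Apr 19, 2033.
The health inspection is passed: Apr 19, 2033 + 7 days = Apr 26, 2033.
The liquor license arrives: Apr 26, 2033 + 29 days = May 25, 2033.
The soft opening is held: May 25, 2033 + 8 days = Jun 2, 2033.
The grand opening takes place: Jun 2, 2033 + 20 days = Jun 22, 2033.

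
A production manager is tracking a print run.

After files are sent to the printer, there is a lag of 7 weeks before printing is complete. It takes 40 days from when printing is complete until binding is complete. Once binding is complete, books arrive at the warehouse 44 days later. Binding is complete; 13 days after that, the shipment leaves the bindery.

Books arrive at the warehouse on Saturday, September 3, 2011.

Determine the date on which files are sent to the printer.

Books arrive at the warehouse: Sep 3, 2011.
Binding is complete: Sep 3, 2011 − 44 days = Jul 21, 2011.
Printing is complete: Jul 21, 2011 − 40 days = Jun 11, 2011.
Files are sent to the printer: Jun 11, 2011 − 7 weeks = Apr 23, 2011.

Saturday, April 23, 2011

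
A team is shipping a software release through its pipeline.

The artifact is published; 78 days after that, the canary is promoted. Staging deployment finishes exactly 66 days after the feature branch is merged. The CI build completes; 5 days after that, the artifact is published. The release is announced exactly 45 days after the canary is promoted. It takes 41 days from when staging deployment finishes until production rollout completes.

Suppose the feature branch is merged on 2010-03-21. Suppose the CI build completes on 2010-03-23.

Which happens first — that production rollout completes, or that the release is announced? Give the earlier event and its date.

Production rollout completes — 2010-07-06

The feature branch is merged: Mar 21, 2010.
Staging deployment finishes: Mar 21, 2010 + 66 days = May 26, 2010.
Production rollout completes: May 26, 2010 + 41 days = Jul 6, 2010.
The CI build completes: Mar 23, 2010.
The artifact is published: Mar 23, 2010 + 5 days = Mar 28, 2010.
The canary is promoted: Mar 28, 2010 + 78 days = Jun 14, 2010.
The release is announced: Jun 14, 2010 + 45 days = Jul 29, 2010.
Comparing: production rollout completes on Jul 6, 2010 vs the release is announced on Jul 29, 2010. Earlier: production rollout completes.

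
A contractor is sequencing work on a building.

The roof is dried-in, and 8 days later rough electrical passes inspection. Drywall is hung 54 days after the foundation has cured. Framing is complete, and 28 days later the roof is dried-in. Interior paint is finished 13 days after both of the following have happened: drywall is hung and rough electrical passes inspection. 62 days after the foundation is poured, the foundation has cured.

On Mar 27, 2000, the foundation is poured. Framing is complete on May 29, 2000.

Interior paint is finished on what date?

Aug 3, 2000

The foundation is poured: Mar 27, 2000.
The foundation has cured: Mar 27, 2000 + 62 days = May 28, 2000.
Drywall is hung: May 28, 2000 + 54 days = Jul 21, 2000.
Framing is complete: May 29, 2000.
The roof is dried-in: May 29, 2000 + 28 days = Jun 26, 2000.
Rough electrical passes inspection: Jun 26, 2000 + 8 days = Jul 4, 2000.
Both prerequisites met — drywall is hung (Jul 21, 2000), rough electrical passes inspection (Jul 4, 2000); the later is Jul 21, 2000.
Interior paint is finished: Jul 21, 2000 + 13 days = Aug 3, 2000.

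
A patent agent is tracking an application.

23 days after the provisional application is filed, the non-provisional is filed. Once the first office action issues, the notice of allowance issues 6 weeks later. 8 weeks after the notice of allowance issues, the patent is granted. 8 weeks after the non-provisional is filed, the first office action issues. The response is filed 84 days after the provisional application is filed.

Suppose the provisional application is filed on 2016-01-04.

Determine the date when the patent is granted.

2016-06-29

The provisional application is filed: Jan 4, 2016.
The non-provisional is filed: Jan 4, 2016 + 23 days = Jan 27, 2016.
The first office action issues: Jan 27, 2016 + 8 weeks = Mar 23, 2016.
The notice of allowance issues: Mar 23, 2016 + 6 weeks = May 4, 2016.
The patent is granted: May 4, 2016 + 8 weeks = Jun 29, 2016.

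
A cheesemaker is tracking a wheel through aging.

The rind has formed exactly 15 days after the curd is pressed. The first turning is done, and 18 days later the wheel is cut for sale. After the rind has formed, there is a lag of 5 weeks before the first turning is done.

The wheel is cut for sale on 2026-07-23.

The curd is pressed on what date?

The wheel is cut for sale: Jul 23, 2026.
The first turning is done: Jul 23, 2026 − 18 days = Jul 5, 2026.
The rind has formed: Jul 5, 2026 − 5 weeks = May 31, 2026.
The curd is pressed: May 31, 2026 − 15 days = May 16, 2026.

2026-05-16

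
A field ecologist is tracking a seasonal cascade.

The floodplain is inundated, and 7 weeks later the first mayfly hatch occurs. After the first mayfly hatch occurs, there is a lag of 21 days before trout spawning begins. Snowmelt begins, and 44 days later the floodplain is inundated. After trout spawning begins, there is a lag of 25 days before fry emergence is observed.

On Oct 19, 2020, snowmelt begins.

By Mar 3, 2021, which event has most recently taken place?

Snowmelt begins: Oct 19, 2020.
The floodplain is inundated: Oct 19, 2020 + 44 days = Dec 2, 2020.
The first mayfly hatch occurs: Dec 2, 2020 + 7 weeks = Jan 20, 2021.
Trout spawning begins: Jan 20, 2021 + 21 days = Feb 10, 2021.
Fry emergence is observed: Feb 10, 2021 + 25 days = Mar 7, 2021.
Mar 3, 2021 falls between when trout spawning begins (Feb 10, 2021) and when fry emergence is observed (Mar 7, 2021).

Trout spawning begins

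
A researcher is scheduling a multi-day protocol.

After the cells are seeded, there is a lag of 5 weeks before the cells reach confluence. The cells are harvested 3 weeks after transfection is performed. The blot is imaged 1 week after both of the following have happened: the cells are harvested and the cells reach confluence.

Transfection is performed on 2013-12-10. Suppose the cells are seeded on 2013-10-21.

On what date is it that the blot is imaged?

Transfection is performed: Dec 10, 2013.
The cells are harvested: Dec 10, 2013 + 3 weeks = Dec 31, 2013.
The cells are seeded: Oct 21, 2013.
The cells reach confluence: Oct 21, 2013 + 5 weeks = Nov 25, 2013.
Both prerequisites met — the cells are harvested (Dec 31, 2013), the cells reach confluence (Nov 25, 2013); the later is Dec 31, 2013.
The blot is imaged: Dec 31, 2013 + 1 week = Jan 7, 2014.

2014-01-07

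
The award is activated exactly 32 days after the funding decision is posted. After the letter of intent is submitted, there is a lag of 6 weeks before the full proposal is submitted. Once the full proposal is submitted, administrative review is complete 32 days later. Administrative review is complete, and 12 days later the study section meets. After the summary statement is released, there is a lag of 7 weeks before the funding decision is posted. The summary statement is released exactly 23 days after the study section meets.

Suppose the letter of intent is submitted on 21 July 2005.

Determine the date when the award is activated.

The letter of intent is submitted: Jul 21, 2005.
The full proposal is submitted: Jul 21, 2005 + 6 weeks = Sep 1, 2005.
Administrative review is complete: Sep 1, 2005 + 32 days = Oct 3, 2005.
The study section meets: Oct 3, 2005 + 12 days = Oct 15, 2005.
The summary statement is released: Oct 15, 2005 + 23 days = Nov 7, 2005.
The funding decision is posted: Nov 7, 2005 + 7 weeks = Dec 26, 2005.
The award is activated: Dec 26, 2005 + 32 days = Jan 27, 2006.

27 January 2006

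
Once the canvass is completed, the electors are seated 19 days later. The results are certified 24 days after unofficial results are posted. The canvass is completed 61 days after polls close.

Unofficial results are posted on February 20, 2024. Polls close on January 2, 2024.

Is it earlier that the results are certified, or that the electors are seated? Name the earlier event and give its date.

Unofficial results are posted: Feb 20, 2024.
The results are certified: Feb 20, 2024 + 24 days = Mar 15, 2024.
Polls close: Jan 2, 2024.
The canvass is completed: Jan 2, 2024 + 61 days = Mar 3, 2024.
The electors are seated: Mar 3, 2024 + 19 days = Mar 22, 2024.
Comparing: the results are certified on Mar 15, 2024 vs the electors are seated on Mar 22, 2024. Earlier: the results are certified.

The results are certified — March 15, 2024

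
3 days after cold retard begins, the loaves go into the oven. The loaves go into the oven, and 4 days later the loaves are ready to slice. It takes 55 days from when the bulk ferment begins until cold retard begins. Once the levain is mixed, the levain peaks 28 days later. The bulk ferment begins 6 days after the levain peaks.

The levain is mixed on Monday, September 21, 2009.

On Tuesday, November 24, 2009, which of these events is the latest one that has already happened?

The bulk ferment begins

The levain is mixed: Sep 21, 2009.
The levain peaks: Sep 21, 2009 + 28 days = Oct 19, 2009.
The bulk ferment begins: Oct 19, 2009 + 6 days = Oct 25, 2009.
Cold retard begins: Oct 25, 2009 + 55 days = Dec 19, 2009.
The loaves go into the oven: Dec 19, 2009 + 3 days = Dec 22, 2009.
The loaves are ready to slice: Dec 22, 2009 + 4 days = Dec 26, 2009.
Nov 24, 2009 falls between when the bulk ferment begins (Oct 25, 2009) and when cold retard begins (Dec 19, 2009).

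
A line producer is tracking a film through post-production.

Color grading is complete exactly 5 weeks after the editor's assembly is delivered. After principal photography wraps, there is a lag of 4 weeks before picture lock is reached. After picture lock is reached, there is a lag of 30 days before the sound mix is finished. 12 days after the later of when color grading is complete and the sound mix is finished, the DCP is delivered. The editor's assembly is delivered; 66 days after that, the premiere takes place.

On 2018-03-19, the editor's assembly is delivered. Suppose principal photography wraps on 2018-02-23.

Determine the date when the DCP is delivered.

2018-05-05

The editor's assembly is delivered: Mar 19, 2018.
Color grading is complete: Mar 19, 2018 + 5 weeks = Apr 23, 2018.
Principal photography wraps: Feb 23, 2018.
Picture lock is reached: Feb 23, 2018 + 4 weeks = Mar 23, 2018.
The sound mix is finished: Mar 23, 2018 + 30 days = Apr 22, 2018.
Both prerequisites met — color grading is complete (Apr 23, 2018), the sound mix is finished (Apr 22, 2018); the later is Apr 23, 2018.
The DCP is delivered: Apr 23, 2018 + 12 days = May 5, 2018.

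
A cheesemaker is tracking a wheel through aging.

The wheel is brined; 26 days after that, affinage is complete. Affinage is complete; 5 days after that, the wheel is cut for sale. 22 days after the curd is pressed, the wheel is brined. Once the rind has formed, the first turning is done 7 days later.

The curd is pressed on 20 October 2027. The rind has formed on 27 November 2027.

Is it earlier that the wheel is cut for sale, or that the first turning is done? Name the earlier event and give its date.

The first turning is done — 4 December 2027

The curd is pressed: Oct 20, 2027.
The wheel is brined: Oct 20, 2027 + 22 days = Nov 11, 2027.
Affinage is complete: Nov 11, 2027 + 26 days = Dec 7, 2027.
The wheel is cut for sale: Dec 7, 2027 + 5 days = Dec 12, 2027.
The rind has formed: Nov 27, 2027.
The first turning is done: Nov 27, 2027 + 7 days = Dec 4, 2027.
Comparing: the wheel is cut for sale on Dec 12, 2027 vs the first turning is done on Dec 4, 2027. Earlier: the first turning is done.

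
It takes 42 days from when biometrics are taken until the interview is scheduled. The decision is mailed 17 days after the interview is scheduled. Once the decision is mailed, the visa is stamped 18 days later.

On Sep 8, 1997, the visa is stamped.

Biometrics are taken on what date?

The visa is stamped: Sep 8, 1997.
The decision is mailed: Sep 8, 1997 − 18 days = Aug 21, 1997.
The interview is scheduled: Aug 21, 1997 − 17 days = Aug 4, 1997.
Biometrics are taken: Aug 4, 1997 − 42 days = Jun 23, 1997.

Jun 23, 1997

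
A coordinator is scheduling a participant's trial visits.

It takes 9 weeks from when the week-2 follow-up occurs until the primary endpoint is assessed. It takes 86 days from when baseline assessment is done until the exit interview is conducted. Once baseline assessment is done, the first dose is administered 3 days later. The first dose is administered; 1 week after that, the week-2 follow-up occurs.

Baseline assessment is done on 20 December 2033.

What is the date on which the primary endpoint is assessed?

Baseline assessment is done: Dec 20, 2033.
The first dose is administered: Dec 20, 2033 + 3 days = Dec 23, 2033.
The week-2 follow-up occurs: Dec 23, 2033 + 1 week = Dec 30, 2033.
The primary endpoint is assessed: Dec 30, 2033 + 9 weeks = Mar 3, 2034.

3 March 2034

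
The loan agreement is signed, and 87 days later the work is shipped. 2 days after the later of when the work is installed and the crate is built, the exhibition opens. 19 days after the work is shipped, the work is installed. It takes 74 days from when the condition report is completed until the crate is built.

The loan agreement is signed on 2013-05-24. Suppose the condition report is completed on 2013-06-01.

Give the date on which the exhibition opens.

2013-09-09

The loan agreement is signed: May 24, 2013.
The work is shipped: May 24, 2013 + 87 days = Aug 19, 2013.
The work is installed: Aug 19, 2013 + 19 days = Sep 7, 2013.
The condition report is completed: Jun 1, 2013.
The crate is built: Jun 1, 2013 + 74 days = Aug 14, 2013.
Both prerequisites met — the work is installed (Sep 7, 2013), the crate is built (Aug 14, 2013); the later is Sep 7, 2013.
The exhibition opens: Sep 7, 2013 + 2 days = Sep 9, 2013.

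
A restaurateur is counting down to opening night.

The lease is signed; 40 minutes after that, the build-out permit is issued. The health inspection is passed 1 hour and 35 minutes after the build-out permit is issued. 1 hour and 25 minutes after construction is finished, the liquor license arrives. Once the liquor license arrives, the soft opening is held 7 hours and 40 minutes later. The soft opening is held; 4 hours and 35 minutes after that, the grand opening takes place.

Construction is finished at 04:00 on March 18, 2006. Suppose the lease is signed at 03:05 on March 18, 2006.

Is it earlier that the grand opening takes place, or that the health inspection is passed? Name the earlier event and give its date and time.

Construction is finished: 04:00 Mar 18, 2006.
The liquor license arrives: 04:00 Mar 18, 2006 + 1h25m = 05:25 Mar 18, 2006.
The soft opening is held: 05:25 Mar 18, 2006 + 7h40m = 13:05 Mar 18, 2006.
The grand opening takes place: 13:05 Mar 18, 2006 + 4h35m = 17:40 Mar 18, 2006.
The lease is signed: 03:05 Mar 18, 2006.
The build-out permit is issued: 03:05 Mar 18, 2006 + 40m = 03:45 Mar 18, 2006.
The health inspection is passed: 03:45 Mar 18, 2006 + 1h35m = 05:20 Mar 18, 2006.
Comparing: the grand opening takes place at 17:40 Mar 18, 2006 vs the health inspection is passed at 05:20 Mar 18, 2006. Earlier: the health inspection is passed.

The health inspection is passed — 05:20 on March 18, 2006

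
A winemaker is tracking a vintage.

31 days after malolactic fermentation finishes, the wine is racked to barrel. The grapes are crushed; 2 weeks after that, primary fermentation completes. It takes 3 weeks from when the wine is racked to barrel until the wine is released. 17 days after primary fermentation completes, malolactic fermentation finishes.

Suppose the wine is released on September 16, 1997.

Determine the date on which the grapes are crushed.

June 25, 1997

The wine is released: Sep 16, 1997.
The wine is racked to barrel: Sep 16, 1997 − 3 weeks = Aug 26, 1997.
Malolactic fermentation finishes: Aug 26, 1997 − 31 days = Jul 26, 1997.
Primary fermentation completes: Jul 26, 1997 − 17 days = Jul 9, 1997.
The grapes are crushed: Jul 9, 1997 − 2 weeks = Jun 25, 1997.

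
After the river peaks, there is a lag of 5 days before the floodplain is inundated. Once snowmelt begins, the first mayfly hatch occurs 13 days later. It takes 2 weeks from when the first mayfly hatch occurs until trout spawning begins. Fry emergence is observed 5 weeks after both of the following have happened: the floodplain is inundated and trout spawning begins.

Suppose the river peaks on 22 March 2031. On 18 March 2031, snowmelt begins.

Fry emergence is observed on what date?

19 May 2031

The river peaks: Mar 22, 2031.
The floodplain is inundated: Mar 22, 2031 + 5 days = Mar 27, 2031.
Snowmelt begins: Mar 18, 2031.
The first mayfly hatch occurs: Mar 18, 2031 + 13 days = Mar 31, 2031.
Trout spawning begins: Mar 31, 2031 + 2 weeks = Apr 14, 2031.
Both prerequisites met — the floodplain is inundated (Mar 27, 2031), trout spawning begins (Apr 14, 2031); the later is Apr 14, 2031.
Fry emergence is observed: Apr 14, 2031 + 5 weeks = May 19, 2031.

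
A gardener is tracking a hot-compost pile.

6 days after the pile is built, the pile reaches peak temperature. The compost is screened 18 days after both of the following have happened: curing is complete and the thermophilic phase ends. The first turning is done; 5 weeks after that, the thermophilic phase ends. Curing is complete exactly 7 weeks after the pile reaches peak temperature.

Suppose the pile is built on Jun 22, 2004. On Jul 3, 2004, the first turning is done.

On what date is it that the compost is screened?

The pile is built: Jun 22, 2004.
The pile reaches peak temperature: Jun 22, 2004 + 6 days = Jun 28, 2004.
Curing is complete: Jun 28, 2004 + 7 weeks = Aug 16, 2004.
The first turning is done: Jul 3, 2004.
The thermophilic phase ends: Jul 3, 2004 + 5 weeks = Aug 7, 2004.
Both prerequisites met — curing is complete (Aug 16, 2004), the thermophilic phase ends (Aug 7, 2004); the later is Aug 16, 2004.
The compost is screened: Aug 16, 2004 + 18 days = Sep 3, 2004.

Sep 3, 2004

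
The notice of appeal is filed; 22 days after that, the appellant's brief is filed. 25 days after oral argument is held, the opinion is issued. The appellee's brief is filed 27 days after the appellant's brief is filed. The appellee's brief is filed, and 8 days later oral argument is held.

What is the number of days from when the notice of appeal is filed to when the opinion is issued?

82 days

Causal path: the notice of appeal is filed → the appellant's brief is filed → the appellee's brief is filed → oral argument is held → the opinion is issued.
Total delay along the path: 22 + 27 + 8 + 25 = 82 days.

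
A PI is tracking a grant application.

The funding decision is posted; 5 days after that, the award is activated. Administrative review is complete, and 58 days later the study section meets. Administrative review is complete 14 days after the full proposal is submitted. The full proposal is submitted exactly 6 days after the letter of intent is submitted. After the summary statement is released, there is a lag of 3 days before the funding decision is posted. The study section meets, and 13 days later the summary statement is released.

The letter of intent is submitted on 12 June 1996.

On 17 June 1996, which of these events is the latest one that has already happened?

The letter of intent is submitted

The letter of intent is submitted: Jun 12, 1996.
The full proposal is submitted: Jun 12, 1996 + 6 days = Jun 18, 1996.
Administrative review is complete: Jun 18, 1996 + 14 days = Jul 2, 1996.
The study section meets: Jul 2, 1996 + 58 days = Aug 29, 1996.
The summary statement is released: Aug 29, 1996 + 13 days = Sep 11, 1996.
The funding decision is posted: Sep 11, 1996 + 3 days = Sep 14, 1996.
The award is activated: Sep 14, 1996 + 5 days = Sep 19, 1996.
Jun 17, 1996 falls between when the letter of intent is submitted (Jun 12, 1996) and when the full proposal is submitted (Jun 18, 1996).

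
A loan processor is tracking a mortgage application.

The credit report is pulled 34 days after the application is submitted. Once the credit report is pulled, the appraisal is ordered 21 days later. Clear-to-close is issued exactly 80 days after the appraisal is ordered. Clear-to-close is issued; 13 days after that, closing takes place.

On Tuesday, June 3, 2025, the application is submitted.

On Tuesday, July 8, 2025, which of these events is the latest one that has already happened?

The credit report is pulled

The application is submitted: Jun 3, 2025.
The credit report is pulled: Jun 3, 2025 + 34 days = Jul 7, 2025.
The appraisal is ordered: Jul 7, 2025 + 21 days = Jul 28, 2025.
Clear-to-close is issued: Jul 28, 2025 + 80 days = Oct 16, 2025.
Closing takes place: Oct 16, 2025 + 13 days = Oct 29, 2025.
Jul 8, 2025 falls between when the credit report is pulled (Jul 7, 2025) and when the appraisal is ordered (Jul 28, 2025).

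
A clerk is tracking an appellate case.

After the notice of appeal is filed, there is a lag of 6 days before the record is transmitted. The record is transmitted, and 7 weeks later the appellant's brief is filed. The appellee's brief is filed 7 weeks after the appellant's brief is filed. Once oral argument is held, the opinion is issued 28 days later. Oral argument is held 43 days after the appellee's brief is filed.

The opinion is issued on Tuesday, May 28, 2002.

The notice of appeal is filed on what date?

Tuesday, December 4, 2001

The opinion is issued: May 28, 2002.
Oral argument is held: May 28, 2002 − 28 days = Apr 30, 2002.
The appellee's brief is filed: Apr 30, 2002 − 43 days = Mar 18, 2002.
The appellant's brief is filed: Mar 18, 2002 − 7 weeks = Jan 28, 2002.
The record is transmitted: Jan 28, 2002 − 7 weeks = Dec 10, 2001.
The notice of appeal is filed: Dec 10, 2001 − 6 days = Dec 4, 2001.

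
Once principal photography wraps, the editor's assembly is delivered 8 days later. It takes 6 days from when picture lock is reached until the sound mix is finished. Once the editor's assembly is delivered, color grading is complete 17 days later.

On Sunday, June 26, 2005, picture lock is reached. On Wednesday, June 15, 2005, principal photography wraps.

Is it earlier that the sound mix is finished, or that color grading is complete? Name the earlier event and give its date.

The sound mix is finished — Saturday, July 2, 2005

Picture lock is reached: Jun 26, 2005.
The sound mix is finished: Jun 26, 2005 + 6 days = Jul 2, 2005.
Principal photography wraps: Jun 15, 2005.
The editor's assembly is delivered: Jun 15, 2005 + 8 days = Jun 23, 2005.
Color grading is complete: Jun 23, 2005 + 17 days = Jul 10, 2005.
Comparing: the sound mix is finished on Jul 2, 2005 vs color grading is complete on Jul 10, 2005. Earlier: the sound mix is finished.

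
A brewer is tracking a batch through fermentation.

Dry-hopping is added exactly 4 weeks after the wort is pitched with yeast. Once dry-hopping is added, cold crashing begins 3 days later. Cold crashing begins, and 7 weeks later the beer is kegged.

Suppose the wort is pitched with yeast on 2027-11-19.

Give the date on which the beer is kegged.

The wort is pitched with yeast: Nov 19, 2027.
Dry-hopping is added: Nov 19, 2027 + 4 weeks = Dec 17, 2027.
Cold crashing begins: Dec 17, 2027 + 3 days = Dec 20, 2027.
The beer is kegged: Dec 20, 2027 + 7 weeks = Feb 7, 2028.

2028-02-07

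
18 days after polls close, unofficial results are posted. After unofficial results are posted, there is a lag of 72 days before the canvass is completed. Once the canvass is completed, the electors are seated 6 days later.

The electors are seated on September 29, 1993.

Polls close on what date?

June 25, 1993

The electors are seated: Sep 29, 1993.
The canvass is completed: Sep 29, 1993 − 6 days = Sep 23, 1993.
Unofficial results are posted: Sep 23, 1993 − 72 days = Jul 13, 1993.
Polls close: Jul 13, 1993 − 18 days = Jun 25, 1993.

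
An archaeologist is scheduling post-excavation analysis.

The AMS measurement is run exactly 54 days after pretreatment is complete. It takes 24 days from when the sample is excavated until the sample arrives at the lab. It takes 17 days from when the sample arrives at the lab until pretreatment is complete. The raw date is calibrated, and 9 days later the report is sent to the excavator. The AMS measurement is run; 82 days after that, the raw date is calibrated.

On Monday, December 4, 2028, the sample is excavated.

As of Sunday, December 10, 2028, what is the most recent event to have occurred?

The sample is excavated: Dec 4, 2028.
The sample arrives at the lab: Dec 4, 2028 + 24 days = Dec 28, 2028.
Pretreatment is complete: Dec 28, 2028 + 17 days = Jan 14, 2029.
The AMS measurement is run: Jan 14, 2029 + 54 days = Mar 9, 2029.
The raw date is calibrated: Mar 9, 2029 + 82 days = May 30, 2029.
The report is sent to the excavator: May 30, 2029 + 9 days = Jun 8, 2029.
Dec 10, 2028 falls between when the sample is excavated (Dec 4, 2028) and when the sample arrives at the lab (Dec 28, 2028).

The sample is excavated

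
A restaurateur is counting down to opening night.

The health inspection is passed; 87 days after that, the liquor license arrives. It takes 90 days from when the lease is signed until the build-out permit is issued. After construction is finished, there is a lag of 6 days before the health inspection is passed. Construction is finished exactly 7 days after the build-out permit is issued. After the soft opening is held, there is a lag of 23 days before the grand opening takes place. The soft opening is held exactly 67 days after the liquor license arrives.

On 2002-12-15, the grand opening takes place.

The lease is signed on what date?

The grand opening takes place: Dec 15, 2002.
The soft opening is held: Dec 15, 2002 − 23 days = Nov 22, 2002.
The liquor license arrives: Nov 22, 2002 − 67 days = Sep 16, 2002.
The health inspection is passed: Sep 16, 2002 − 87 days = Jun 21, 2002.
Construction is finished: Jun 21, 2002 − 6 days = Jun 15, 2002.
The build-out permit is issued: Jun 15, 2002 − 7 days = Jun 8, 2002.
The lease is signed: Jun 8, 2002 − 90 days = Mar 10, 2002.

2002-03-10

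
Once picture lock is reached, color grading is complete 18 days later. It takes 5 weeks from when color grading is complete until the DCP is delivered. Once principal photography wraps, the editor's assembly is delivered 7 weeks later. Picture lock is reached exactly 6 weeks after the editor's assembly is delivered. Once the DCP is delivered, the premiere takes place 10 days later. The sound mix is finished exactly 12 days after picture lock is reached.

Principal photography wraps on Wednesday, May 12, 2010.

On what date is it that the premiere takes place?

Wednesday, October 13, 2010

Principal photography wraps: May 12, 2010.
The editor's assembly is delivered: May 12, 2010 + 7 weeks = Jun 30, 2010.
Picture lock is reached: Jun 30, 2010 + 6 weeks = Aug 11, 2010.
Color grading is complete: Aug 11, 2010 + 18 days = Aug 29, 2010.
The DCP is delivered: Aug 29, 2010 + 5 weeks = Oct 3, 2010.
The premiere takes place: Oct 3, 2010 + 10 days = Oct 13, 2010.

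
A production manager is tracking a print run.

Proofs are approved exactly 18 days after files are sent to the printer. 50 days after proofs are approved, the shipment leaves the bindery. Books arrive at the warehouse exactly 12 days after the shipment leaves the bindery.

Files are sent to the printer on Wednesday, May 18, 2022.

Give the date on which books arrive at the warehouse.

Files are sent to the printer: May 18, 2022.
Proofs are approved: May 18, 2022 + 18 days = Jun 5, 2022.
The shipment leaves the bindery: Jun 5, 2022 + 50 days = Jul 25, 2022.
Books arrive at the warehouse: Jul 25, 2022 + 12 days = Aug 6, 2022.

Saturday, August 6, 2022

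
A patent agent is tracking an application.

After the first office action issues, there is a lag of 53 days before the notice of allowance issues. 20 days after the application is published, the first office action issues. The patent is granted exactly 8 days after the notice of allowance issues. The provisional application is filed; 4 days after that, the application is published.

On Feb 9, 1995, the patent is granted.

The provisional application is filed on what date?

The patent is granted: Feb 9, 1995.
The notice of allowance issues: Feb 9, 1995 − 8 days = Feb 1, 1995.
The first office action issues: Feb 1, 1995 − 53 days = Dec 10, 1994.
The application is published: Dec 10, 1994 − 20 days = Nov 20, 1994.
The provisional application is filed: Nov 20, 1994 − 4 days = Nov 16, 1994.

Nov 16, 1994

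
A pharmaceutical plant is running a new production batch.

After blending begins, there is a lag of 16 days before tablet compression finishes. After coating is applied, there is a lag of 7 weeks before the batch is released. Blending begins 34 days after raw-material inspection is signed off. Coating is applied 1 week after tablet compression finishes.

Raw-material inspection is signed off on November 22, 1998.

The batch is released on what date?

March 8, 1999

Raw-material inspection is signed off: Nov 22, 1998.
Blending begins: Nov 22, 1998 + 34 days = Dec 26, 1998.
Tablet compression finishes: Dec 26, 1998 + 16 days = Jan 11, 1999.
Coating is applied: Jan 11, 1999 + 1 week = Jan 18, 1999.
The batch is released: Jan 18, 1999 + 7 weeks = Mar 8, 1999.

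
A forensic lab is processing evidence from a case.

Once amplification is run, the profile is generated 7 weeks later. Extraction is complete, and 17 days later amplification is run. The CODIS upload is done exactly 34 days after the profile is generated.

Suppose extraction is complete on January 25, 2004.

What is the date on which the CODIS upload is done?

Extraction is complete: Jan 25, 2004.
Amplification is run: Jan 25, 2004 + 17 days = Feb 11, 2004.
The profile is generated: Feb 11, 2004 + 7 weeks = Mar 31, 2004.
The CODIS upload is done: Mar 31, 2004 + 34 days = May 4, 2004.

May 4, 2004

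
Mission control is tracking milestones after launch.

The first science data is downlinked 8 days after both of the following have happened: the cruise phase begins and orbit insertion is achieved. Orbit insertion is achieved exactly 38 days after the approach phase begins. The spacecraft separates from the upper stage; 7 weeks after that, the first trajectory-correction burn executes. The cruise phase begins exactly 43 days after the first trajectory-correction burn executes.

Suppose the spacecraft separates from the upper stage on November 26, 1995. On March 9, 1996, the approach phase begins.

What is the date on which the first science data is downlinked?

The spacecraft separates from the upper stage: Nov 26, 1995.
The first trajectory-correction burn executes: Nov 26, 1995 + 7 weeks = Jan 14, 1996.
The cruise phase begins: Jan 14, 1996 + 43 days = Feb 26, 1996.
The approach phase begins: Mar 9, 1996.
Orbit insertion is achieved: Mar 9, 1996 + 38 days = Apr 16, 1996.
Both prerequisites met — the cruise phase begins (Feb 26, 1996), orbit insertion is achieved (Apr 16, 1996); the later is Apr 16, 1996.
The first science data is downlinked: Apr 16, 1996 + 8 days = Apr 24, 1996.

April 24, 1996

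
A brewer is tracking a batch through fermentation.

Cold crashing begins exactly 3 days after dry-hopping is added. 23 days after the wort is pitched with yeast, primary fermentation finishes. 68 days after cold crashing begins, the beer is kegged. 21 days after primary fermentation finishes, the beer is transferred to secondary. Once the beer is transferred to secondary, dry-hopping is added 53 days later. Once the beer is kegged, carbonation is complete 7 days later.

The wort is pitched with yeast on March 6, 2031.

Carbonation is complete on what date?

August 28, 2031

The wort is pitched with yeast: Mar 6, 2031.
Primary fermentation finishes: Mar 6, 2031 + 23 days = Mar 29, 2031.
The beer is transferred to secondary: Mar 29, 2031 + 21 days = Apr 19, 2031.
Dry-hopping is added: Apr 19, 2031 + 53 days = Jun 11, 2031.
Cold crashing begins: Jun 11, 2031 + 3 days = Jun 14, 2031.
The beer is kegged: Jun 14, 2031 + 68 days = Aug 21, 2031.
Carbonation is complete: Aug 21, 2031 + 7 days = Aug 28, 2031.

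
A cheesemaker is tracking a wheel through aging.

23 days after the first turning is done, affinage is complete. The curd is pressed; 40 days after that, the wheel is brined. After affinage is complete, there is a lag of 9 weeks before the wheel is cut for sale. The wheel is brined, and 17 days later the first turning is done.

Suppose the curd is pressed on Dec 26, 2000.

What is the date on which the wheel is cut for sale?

May 18, 2001

The curd is pressed: Dec 26, 2000.
The wheel is brined: Dec 26, 2000 + 40 days = Feb 4, 2001.
The first turning is done: Feb 4, 2001 + 17 days = Feb 21, 2001.
Affinage is complete: Feb 21, 2001 + 23 days = Mar 16, 2001.
The wheel is cut for sale: Mar 16, 2001 + 9 weeks = May 18, 2001.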